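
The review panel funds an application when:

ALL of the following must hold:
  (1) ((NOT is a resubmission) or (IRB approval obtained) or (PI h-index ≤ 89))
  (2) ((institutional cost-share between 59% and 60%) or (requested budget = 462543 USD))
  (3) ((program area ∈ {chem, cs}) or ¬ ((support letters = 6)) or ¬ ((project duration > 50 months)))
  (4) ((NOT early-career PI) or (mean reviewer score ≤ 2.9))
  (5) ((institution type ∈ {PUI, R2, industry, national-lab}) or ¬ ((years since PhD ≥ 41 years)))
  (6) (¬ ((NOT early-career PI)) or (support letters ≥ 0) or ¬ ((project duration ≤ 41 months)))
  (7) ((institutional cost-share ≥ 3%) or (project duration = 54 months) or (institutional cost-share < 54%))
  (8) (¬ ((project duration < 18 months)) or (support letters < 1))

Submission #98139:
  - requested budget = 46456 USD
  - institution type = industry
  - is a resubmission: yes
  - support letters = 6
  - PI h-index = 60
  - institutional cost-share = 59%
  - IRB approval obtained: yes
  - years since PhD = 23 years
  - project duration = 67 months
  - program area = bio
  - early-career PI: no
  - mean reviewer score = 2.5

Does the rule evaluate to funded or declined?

Declined

Atomic conditions:
  NOT is a resubmission: yes → false
  IRB approval obtained: yes → true
  PI h-index ≤ 89: 60 ≤ 89 is true
  institutional cost-share between 59% and 60%: 59 in [59, 60] is true
  requested budget = 462543 USD: 46456 == 462543 is false
  program area ∈ {chem, cs}: bio is not in the set → false
  support letters = 6: 6 == 6 is true
  project duration > 50 months: 67 > 50 is true
  NOT early-career PI: no → true
  mean reviewer score ≤ 2.9: 2.5 ≤ 2.9 is true
  institution type ∈ {PUI, R2, industry, national-lab}: industry is in the set → true
  years since PhD ≥ 41 years: 23 ≥ 41 is false
  support letters ≥ 0: 6 ≥ 0 is true
  project duration ≤ 41 months: 67 ≤ 41 is false
  institutional cost-share ≥ 3%: 59 ≥ 3 is true
  project duration = 54 months: 67 == 54 is false
  institutional cost-share < 54%: 59 < 54 is false
  project duration < 18 months: 67 < 18 is false
  support letters < 1: 6 < 1 is false
Combine:
[1] false OR true OR true = true
[2] true OR false = true
[3.2] NOT true = false
[3.3] NOT true = false
[3] false OR false OR false = false
[4] true OR true = true
[5.2] NOT false = true
[5] true OR true = true
[6.1] NOT true = false
[6.3] NOT false = true
[6] false OR true OR true = true
[7] true OR false OR false = true
[8.1] NOT false = true
[8] true OR false = true
[root] true AND true AND false AND true AND true AND true AND true AND true = false
Overall: false → declined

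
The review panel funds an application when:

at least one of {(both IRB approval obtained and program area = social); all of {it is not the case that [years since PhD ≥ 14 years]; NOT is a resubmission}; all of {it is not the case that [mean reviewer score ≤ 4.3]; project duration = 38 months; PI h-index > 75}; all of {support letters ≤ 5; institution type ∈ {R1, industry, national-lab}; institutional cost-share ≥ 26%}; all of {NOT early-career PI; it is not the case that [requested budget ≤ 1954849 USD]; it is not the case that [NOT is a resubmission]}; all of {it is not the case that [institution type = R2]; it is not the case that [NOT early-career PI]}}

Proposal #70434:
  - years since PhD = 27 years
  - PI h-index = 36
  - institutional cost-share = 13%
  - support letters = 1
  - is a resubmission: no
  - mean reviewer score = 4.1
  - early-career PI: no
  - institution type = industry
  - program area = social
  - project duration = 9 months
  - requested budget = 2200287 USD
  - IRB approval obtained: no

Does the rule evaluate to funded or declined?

Atomic conditions:
  IRB approval obtained: no → false
  program area = social: social == social is true
  years since PhD ≥ 14 years: 27 ≥ 14 is true
  NOT is a resubmission: no → true
  mean reviewer score ≤ 4.3: 4.1 ≤ 4.3 is true
  project duration = 38 months: 9 == 38 is false
  PI h-index > 75: 36 > 75 is false
  support letters ≤ 5: 1 ≤ 5 is true
  institution type ∈ {R1, industry, national-lab}: industry is in the set → true
  institutional cost-share ≥ 26%: 13 ≥ 26 is false
  NOT early-career PI: no → true
  requested budget ≤ 1954849 USD: 2200287 ≤ 1954849 is false
  institution type = R2: industry == R2 is false
Combine:
[1] false AND true = false
[2.1] NOT true = false
[2] false AND true = false
[3.1] NOT true = false
[3] false AND false AND false = false
[4] true AND true AND false = false
[5.2] NOT false = true
[5.3] NOT true = false
[5] true AND true AND false = false
[6.1] NOT false = true
[6.2] NOT true = false
[6] true AND false = false
[root] false OR false OR false OR false OR false OR false = false
Overall: false → declined

Declined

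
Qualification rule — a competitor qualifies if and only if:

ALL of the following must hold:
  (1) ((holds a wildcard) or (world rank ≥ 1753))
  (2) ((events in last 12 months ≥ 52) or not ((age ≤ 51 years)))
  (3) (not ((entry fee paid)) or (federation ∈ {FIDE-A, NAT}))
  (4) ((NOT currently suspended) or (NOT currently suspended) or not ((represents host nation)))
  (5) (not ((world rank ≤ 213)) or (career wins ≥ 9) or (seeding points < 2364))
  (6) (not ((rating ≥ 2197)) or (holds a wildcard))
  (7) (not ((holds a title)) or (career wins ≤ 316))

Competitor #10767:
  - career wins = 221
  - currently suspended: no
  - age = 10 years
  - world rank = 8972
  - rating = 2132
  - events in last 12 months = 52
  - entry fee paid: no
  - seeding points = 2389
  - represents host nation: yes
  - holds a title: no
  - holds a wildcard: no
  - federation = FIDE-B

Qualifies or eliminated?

Qualifies

Atomic conditions:
  holds a wildcard: no → false
  world rank ≥ 1753: 8972 ≥ 1753 is true
  events in last 12 months ≥ 52: 52 ≥ 52 is true
  age ≤ 51 years: 10 ≤ 51 is true
  entry fee paid: no → false
  federation ∈ {FIDE-A, NAT}: FIDE-B is not in the set → false
  NOT currently suspended: no → true
  represents host nation: yes → true
  world rank ≤ 213: 8972 ≤ 213 is false
  career wins ≥ 9: 221 ≥ 9 is true
  seeding points < 2364: 2389 < 2364 is false
  rating ≥ 2197: 2132 ≥ 2197 is false
  holds a title: no → false
  career wins ≤ 316: 221 ≤ 316 is true
Combine:
[1] false OR true = true
[2.2] NOT true = false
[2] true OR false = true
[3.1] NOT false = true
[3] true OR false = true
[4.3] NOT true = false
[4] true OR true OR false = true
[5.1] NOT false = true
[5] true OR true OR false = true
[6.1] NOT false = true
[6] true OR false = true
[7.1] NOT false = true
[7] true OR true = true
[root] true AND true AND true AND true AND true AND true AND true = true
Overall: true → qualifies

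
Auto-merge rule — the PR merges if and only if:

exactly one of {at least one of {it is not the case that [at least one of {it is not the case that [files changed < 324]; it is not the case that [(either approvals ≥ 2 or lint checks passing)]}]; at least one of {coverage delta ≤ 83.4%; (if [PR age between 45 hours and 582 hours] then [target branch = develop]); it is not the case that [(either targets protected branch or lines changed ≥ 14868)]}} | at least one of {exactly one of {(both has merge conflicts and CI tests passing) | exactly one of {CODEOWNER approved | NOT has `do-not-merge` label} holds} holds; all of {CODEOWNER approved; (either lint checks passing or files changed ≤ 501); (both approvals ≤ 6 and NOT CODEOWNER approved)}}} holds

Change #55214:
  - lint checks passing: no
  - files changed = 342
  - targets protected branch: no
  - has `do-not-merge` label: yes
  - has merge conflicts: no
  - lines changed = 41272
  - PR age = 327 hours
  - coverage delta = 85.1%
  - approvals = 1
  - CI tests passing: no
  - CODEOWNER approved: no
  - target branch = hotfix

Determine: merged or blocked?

Atomic conditions:
  files changed < 324: 342 < 324 is false
  approvals ≥ 2: 1 ≥ 2 is false
  lint checks passing: no → false
  coverage delta ≤ 83.4%: 85.1 ≤ 83.4 is false
  PR age between 45 hours and 582 hours: 327 in [45, 582] is true
  target branch = develop: hotfix == develop is false
  targets protected branch: no → false
  lines changed ≥ 14868: 41272 ≥ 14868 is true
  has merge conflicts: no → false
  CI tests passing: no → false
  CODEOWNER approved: no → false
  NOT has `do-not-merge` label: yes → false
  files changed ≤ 501: 342 ≤ 501 is true
  approvals ≤ 6: 1 ≤ 6 is true
  NOT CODEOWNER approved: no → true
Combine:
[1.1.1.1] NOT false = true
[1.1.1.2.1] false OR false = false
[1.1.1.2] NOT false = true
[1.1.1] true OR true = true
[1.1] NOT true = false
[1.2.2] true → false = false
[1.2.3.1] false OR true = true
[1.2.3] NOT true = false
[1.2] false OR false OR false = false
[1] false OR false = false
[2.1.1] false AND false = false
[2.1.2] exactly-one(false, false) = false
[2.1] exactly-one(false, false) = false
[2.2.2] false OR true = true
[2.2.3] true AND true = true
[2.2] false AND true AND true = false
[2] false OR false = false
[root] exactly-one(false, false) = false
Overall: false → blocked

Blocked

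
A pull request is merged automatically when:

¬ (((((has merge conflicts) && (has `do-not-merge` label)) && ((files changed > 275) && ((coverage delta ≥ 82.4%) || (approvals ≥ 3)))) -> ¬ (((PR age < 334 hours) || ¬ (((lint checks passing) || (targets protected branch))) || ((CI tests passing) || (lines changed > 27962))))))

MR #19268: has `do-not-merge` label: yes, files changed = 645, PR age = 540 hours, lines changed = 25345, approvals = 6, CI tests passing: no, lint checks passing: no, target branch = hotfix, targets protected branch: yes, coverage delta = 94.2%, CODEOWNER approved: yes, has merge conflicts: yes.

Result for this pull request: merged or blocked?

Blocked

Atomic conditions:
  has merge conflicts: yes → true
  has `do-not-merge` label: yes → true
  files changed > 275: 645 > 275 is true
  coverage delta ≥ 82.4%: 94.2 ≥ 82.4 is true
  approvals ≥ 3: 6 ≥ 3 is true
  PR age < 334 hours: 540 < 334 is false
  lint checks passing: no → false
  targets protected branch: yes → true
  CI tests passing: no → false
  lines changed > 27962: 25345 > 27962 is false
Combine:
[1.1.1] true AND true = true
[1.1.2.2] true OR true = true
[1.1.2] true AND true = true
[1.1] true AND true = true
[1.2.1.2.1] false OR true = true
[1.2.1.2] NOT true = false
[1.2.1.3] false OR false = false
[1.2.1] false OR false OR false = false
[1.2] NOT false = true
[1] true → true = true
[root] NOT true = false
Overall: false → blocked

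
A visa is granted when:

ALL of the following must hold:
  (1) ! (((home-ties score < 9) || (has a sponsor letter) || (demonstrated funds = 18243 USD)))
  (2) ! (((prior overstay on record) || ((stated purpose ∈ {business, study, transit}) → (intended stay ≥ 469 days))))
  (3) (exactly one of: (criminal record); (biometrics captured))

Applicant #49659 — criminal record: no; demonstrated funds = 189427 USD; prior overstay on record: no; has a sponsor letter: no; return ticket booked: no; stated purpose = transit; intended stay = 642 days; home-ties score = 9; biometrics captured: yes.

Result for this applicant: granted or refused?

Atomic conditions:
  home-ties score < 9: 9 < 9 is false
  has a sponsor letter: no → false
  demonstrated funds = 18243 USD: 189427 == 18243 is false
  prior overstay on record: no → false
  stated purpose ∈ {business, study, transit}: transit is in the set → true
  intended stay ≥ 469 days: 642 ≥ 469 is true
  criminal record: no → false
  biometrics captured: yes → true
Combine:
[1.1] false OR false OR false = false
[1] NOT false = true
[2.1.2] true → true = true
[2.1] false OR true = true
[2] NOT true = false
[3] exactly-one(false, true) = true
[root] true AND false AND true = false
Overall: false → refused

Refused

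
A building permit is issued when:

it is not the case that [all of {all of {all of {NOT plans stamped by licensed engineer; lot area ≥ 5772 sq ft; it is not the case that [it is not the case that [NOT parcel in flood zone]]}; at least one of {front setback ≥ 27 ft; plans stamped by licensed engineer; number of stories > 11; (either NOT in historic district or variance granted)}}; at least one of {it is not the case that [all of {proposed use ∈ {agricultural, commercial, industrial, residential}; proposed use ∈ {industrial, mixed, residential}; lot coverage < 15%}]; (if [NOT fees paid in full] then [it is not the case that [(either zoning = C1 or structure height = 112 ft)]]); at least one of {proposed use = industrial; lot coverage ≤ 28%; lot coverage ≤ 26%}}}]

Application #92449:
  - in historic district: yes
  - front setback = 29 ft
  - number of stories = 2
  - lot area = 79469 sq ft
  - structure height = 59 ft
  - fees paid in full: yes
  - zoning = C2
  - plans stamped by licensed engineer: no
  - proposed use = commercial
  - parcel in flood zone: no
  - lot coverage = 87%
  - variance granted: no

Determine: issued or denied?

Denied

Atomic conditions:
  NOT plans stamped by licensed engineer: no → true
  lot area ≥ 5772 sq ft: 79469 ≥ 5772 is true
  NOT parcel in flood zone: no → true
  front setback ≥ 27 ft: 29 ≥ 27 is true
  plans stamped by licensed engineer: no → false
  number of stories > 11: 2 > 11 is false
  NOT in historic district: yes → false
  variance granted: no → false
  proposed use ∈ {agricultural, commercial, industrial, residential}: commercial is in the set → true
  proposed use ∈ {industrial, mixed, residential}: commercial is not in the set → false
  lot coverage < 15%: 87 < 15 is false
  NOT fees paid in full: yes → false
  zoning = C1: C2 == C1 is false
  structure height = 112 ft: 59 == 112 is false
  proposed use = industrial: commercial == industrial is false
  lot coverage ≤ 28%: 87 ≤ 28 is false
  lot coverage ≤ 26%: 87 ≤ 26 is false
Combine:
[1.1.1.3.1] NOT true = false
[1.1.1.3] NOT false = true
[1.1.1] true AND true AND true = true
[1.1.2.4] false OR false = false
[1.1.2] true OR false OR false OR false = true
[1.1] true AND true = true
[1.2.1.1] true AND false AND false = false
[1.2.1] NOT false = true
[1.2.2.2.1] false OR false = false
[1.2.2.2] NOT false = true
[1.2.2] false → true (antecedent false ⇒ implication holds) = true
[1.2.3] false OR false OR false = false
[1.2] true OR true OR false = true
[1] true AND true = true
[root] NOT true = false
Overall: false → denied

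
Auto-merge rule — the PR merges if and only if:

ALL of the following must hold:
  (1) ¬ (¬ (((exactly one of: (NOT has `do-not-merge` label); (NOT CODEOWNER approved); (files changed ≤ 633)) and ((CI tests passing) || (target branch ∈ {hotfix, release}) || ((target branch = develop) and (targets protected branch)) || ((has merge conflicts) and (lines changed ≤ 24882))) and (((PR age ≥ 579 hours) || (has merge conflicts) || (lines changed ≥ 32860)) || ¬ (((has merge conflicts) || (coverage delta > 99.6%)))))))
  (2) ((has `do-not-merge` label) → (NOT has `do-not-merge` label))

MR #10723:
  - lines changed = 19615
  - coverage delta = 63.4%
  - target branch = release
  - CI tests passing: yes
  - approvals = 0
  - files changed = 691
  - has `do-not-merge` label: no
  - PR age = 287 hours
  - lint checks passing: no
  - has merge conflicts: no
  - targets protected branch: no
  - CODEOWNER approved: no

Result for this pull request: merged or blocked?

Blocked

Atomic conditions:
  NOT has `do-not-merge` label: no → true
  NOT CODEOWNER approved: no → true
  files changed ≤ 633: 691 ≤ 633 is false
  CI tests passing: yes → true
  target branch ∈ {hotfix, release}: release is in the set → true
  target branch = develop: release == develop is false
  targets protected branch: no → false
  has merge conflicts: no → false
  lines changed ≤ 24882: 19615 ≤ 24882 is true
  PR age ≥ 579 hours: 287 ≥ 579 is false
  lines changed ≥ 32860: 19615 ≥ 32860 is false
  coverage delta > 99.6%: 63.4 > 99.6 is false
  has `do-not-merge` label: no → false
Combine:
[1.1.1.1] exactly-one(true, true, false) = false
[1.1.1.2.3] false AND false = false
[1.1.1.2.4] false AND true = false
[1.1.1.2] true OR true OR false OR false = true
[1.1.1.3.1] false OR false OR false = false
[1.1.1.3.2.1] false OR false = false
[1.1.1.3.2] NOT false = true
[1.1.1.3] false OR true = true
[1.1.1] false AND true AND true = false
[1.1] NOT false = true
[1] NOT true = false
[2] false → true (antecedent false ⇒ implication holds) = true
[root] false AND true = false
Overall: false → blocked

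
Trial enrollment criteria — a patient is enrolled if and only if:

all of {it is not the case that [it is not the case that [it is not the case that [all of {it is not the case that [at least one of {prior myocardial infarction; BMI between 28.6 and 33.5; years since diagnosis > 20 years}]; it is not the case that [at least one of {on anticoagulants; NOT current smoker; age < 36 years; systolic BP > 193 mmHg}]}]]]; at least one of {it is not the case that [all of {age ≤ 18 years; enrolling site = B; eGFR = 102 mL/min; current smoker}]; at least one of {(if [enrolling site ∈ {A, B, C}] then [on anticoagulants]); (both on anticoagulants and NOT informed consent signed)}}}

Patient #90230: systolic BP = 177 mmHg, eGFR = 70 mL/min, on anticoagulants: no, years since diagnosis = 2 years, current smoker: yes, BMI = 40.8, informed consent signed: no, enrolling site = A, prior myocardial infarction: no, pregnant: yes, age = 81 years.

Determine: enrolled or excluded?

Excluded

Atomic conditions:
  prior myocardial infarction: no → false
  BMI between 28.6 and 33.5: 40.8 in [28.6, 33.5] is false
  years since diagnosis > 20 years: 2 > 20 is false
  on anticoagulants: no → false
  NOT current smoker: yes → false
  age < 36 years: 81 < 36 is false
  systolic BP > 193 mmHg: 177 > 193 is false
  age ≤ 18 years: 81 ≤ 18 is false
  enrolling site = B: A == B is false
  eGFR = 102 mL/min: 70 == 102 is false
  current smoker: yes → true
  enrolling site ∈ {A, B, C}: A is in the set → true
  NOT informed consent signed: no → true
Combine:
[1.1.1.1.1.1] false OR false OR false = false
[1.1.1.1.1] NOT false = true
[1.1.1.1.2.1] false OR false OR false OR false = false
[1.1.1.1.2] NOT false = true
[1.1.1.1] true AND true = true
[1.1.1] NOT true = false
[1.1] NOT false = true
[1] NOT true = false
[2.1.1] false AND false AND false AND true = false
[2.1] NOT false = true
[2.2.1] true → false = false
[2.2.2] false AND true = false
[2.2] false OR false = false
[2] true OR false = true
[root] false AND true = false
Overall: false → excluded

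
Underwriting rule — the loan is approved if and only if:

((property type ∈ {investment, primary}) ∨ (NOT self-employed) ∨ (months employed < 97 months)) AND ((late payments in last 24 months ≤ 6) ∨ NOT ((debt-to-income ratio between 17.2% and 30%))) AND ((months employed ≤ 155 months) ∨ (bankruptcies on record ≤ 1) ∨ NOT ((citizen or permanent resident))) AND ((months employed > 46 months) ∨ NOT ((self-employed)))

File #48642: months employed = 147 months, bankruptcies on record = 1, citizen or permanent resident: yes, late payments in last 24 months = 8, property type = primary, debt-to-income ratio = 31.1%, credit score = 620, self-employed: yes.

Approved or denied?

Atomic conditions:
  property type ∈ {investment, primary}: primary is in the set → true
  NOT self-employed: yes → false
  months employed < 97 months: 147 < 97 is false
  late payments in last 24 months ≤ 6: 8 ≤ 6 is false
  debt-to-income ratio between 17.2% and 30%: 31.1 in [17.2, 30] is false
  months employed ≤ 155 months: 147 ≤ 155 is true
  bankruptcies on record ≤ 1: 1 ≤ 1 is true
  citizen or permanent resident: yes → true
  months employed > 46 months: 147 > 46 is true
  self-employed: yes → true
Combine:
[1] true OR false OR false = true
[2.2] NOT false = true
[2] false OR true = true
[3.3] NOT true = false
[3] true OR true OR false = true
[4.2] NOT true = false
[4] true OR false = true
[root] true AND true AND true AND true = true
Overall: true → approved

Approved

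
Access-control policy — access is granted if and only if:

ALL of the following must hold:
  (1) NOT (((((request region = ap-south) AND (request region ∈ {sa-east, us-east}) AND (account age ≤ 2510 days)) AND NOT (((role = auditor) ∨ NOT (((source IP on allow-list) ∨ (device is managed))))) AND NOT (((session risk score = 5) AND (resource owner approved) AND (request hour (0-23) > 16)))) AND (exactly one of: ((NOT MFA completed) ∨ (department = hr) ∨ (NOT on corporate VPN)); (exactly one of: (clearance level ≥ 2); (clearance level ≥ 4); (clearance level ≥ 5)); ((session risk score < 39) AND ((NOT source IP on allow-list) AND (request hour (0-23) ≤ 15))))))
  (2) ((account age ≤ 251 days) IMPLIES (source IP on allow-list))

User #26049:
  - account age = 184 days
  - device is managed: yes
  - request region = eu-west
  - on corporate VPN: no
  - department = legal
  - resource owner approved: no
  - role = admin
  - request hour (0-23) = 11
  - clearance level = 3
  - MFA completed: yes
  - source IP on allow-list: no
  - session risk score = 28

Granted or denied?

Atomic conditions:
  request region = ap-south: eu-west == ap-south is false
  request region ∈ {sa-east, us-east}: eu-west is not in the set → false
  account age ≤ 2510 days: 184 ≤ 2510 is true
  role = auditor: admin == auditor is false
  source IP on allow-list: no → false
  device is managed: yes → true
  session risk score = 5: 28 == 5 is false
  resource owner approved: no → false
  request hour (0-23) > 16: 11 > 16 is false
  NOT MFA completed: yes → false
  department = hr: legal == hr is false
  NOT on corporate VPN: no → true
  clearance level ≥ 2: 3 ≥ 2 is true
  clearance level ≥ 4: 3 ≥ 4 is false
  clearance level ≥ 5: 3 ≥ 5 is false
  session risk score < 39: 28 < 39 is true
  NOT source IP on allow-list: no → true
  request hour (0-23) ≤ 15: 11 ≤ 15 is true
  account age ≤ 251 days: 184 ≤ 251 is true
Combine:
[1.1.1.1] false AND false AND true = false
[1.1.1.2.1.2.1] false OR true = true
[1.1.1.2.1.2] NOT true = false
[1.1.1.2.1] false OR false = false
[1.1.1.2] NOT false = true
[1.1.1.3.1] false AND false AND false = false
[1.1.1.3] NOT false = true
[1.1.1] false AND true AND true = false
[1.1.2.1] false OR false OR true = true
[1.1.2.2] exactly-one(true, false, false) = true
[1.1.2.3.2] true AND true = true
[1.1.2.3] true AND true = true
[1.1.2] exactly-one(true, true, true) = false
[1.1] false AND false = false
[1] NOT false = true
[2] true → false = false
[root] true AND false = false
Overall: false → denied

Denied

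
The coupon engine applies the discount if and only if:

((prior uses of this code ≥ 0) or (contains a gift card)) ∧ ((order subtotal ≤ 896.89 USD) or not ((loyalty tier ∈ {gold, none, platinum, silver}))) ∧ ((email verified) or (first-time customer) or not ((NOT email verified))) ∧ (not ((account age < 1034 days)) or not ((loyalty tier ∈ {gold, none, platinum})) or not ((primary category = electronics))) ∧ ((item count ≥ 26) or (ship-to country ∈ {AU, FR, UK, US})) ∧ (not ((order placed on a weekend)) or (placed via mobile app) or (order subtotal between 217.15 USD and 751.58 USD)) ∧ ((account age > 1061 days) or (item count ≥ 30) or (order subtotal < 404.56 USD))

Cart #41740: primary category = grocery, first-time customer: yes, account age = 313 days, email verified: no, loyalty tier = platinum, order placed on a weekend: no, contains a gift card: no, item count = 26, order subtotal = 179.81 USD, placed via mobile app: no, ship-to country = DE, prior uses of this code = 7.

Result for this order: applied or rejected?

Atomic conditions:
  prior uses of this code ≥ 0: 7 ≥ 0 is true
  contains a gift card: no → false
  order subtotal ≤ 896.89 USD: 179.81 ≤ 896.89 is true
  loyalty tier ∈ {gold, none, platinum, silver}: platinum is in the set → true
  email verified: no → false
  first-time customer: yes → true
  NOT email verified: no → true
  account age < 1034 days: 313 < 1034 is true
  loyalty tier ∈ {gold, none, platinum}: platinum is in the set → true
  primary category = electronics: grocery == electronics is false
  item count ≥ 26: 26 ≥ 26 is true
  ship-to country ∈ {AU, FR, UK, US}: DE is not in the set → false
  order placed on a weekend: no → false
  placed via mobile app: no → false
  order subtotal between 217.15 USD and 751.58 USD: 179.81 in [217.15, 751.58] is false
  account age > 1061 days: 313 > 1061 is false
  item count ≥ 30: 26 ≥ 30 is false
  order subtotal < 404.56 USD: 179.81 < 404.56 is true
Combine:
[1] true OR false = true
[2.2] NOT true = false
[2] true OR false = true
[3.3] NOT true = false
[3] false OR true OR false = true
[4.1] NOT true = false
[4.2] NOT true = false
[4.3] NOT false = true
[4] false OR false OR true = true
[5] true OR false = true
[6.1] NOT false = true
[6] true OR false OR false = true
[7] false OR false OR true = true
[root] true AND true AND true AND true AND true AND true AND true = true
Overall: true → applied

Applied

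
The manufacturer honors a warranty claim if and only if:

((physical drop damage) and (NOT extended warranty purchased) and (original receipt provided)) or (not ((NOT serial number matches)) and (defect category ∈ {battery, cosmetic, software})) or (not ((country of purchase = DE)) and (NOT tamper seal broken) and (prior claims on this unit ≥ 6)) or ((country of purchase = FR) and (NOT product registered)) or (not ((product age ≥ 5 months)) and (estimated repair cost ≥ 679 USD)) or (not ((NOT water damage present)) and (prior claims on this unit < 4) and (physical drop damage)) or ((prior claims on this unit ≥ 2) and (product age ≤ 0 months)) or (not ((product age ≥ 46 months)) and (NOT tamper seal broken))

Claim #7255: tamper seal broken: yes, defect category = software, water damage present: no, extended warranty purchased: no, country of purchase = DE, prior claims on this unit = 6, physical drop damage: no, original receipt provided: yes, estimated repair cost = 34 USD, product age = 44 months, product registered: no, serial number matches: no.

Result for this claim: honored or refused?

Refused

Atomic conditions:
  physical drop damage: no → false
  NOT extended warranty purchased: no → true
  original receipt provided: yes → true
  NOT serial number matches: no → true
  defect category ∈ {battery, cosmetic, software}: software is in the set → true
  country of purchase = DE: DE == DE is true
  NOT tamper seal broken: yes → false
  prior claims on this unit ≥ 6: 6 ≥ 6 is true
  country of purchase = FR: DE == FR is false
  NOT product registered: no → true
  product age ≥ 5 months: 44 ≥ 5 is true
  estimated repair cost ≥ 679 USD: 34 ≥ 679 is false
  NOT water damage present: no → true
  prior claims on this unit < 4: 6 < 4 is false
  prior claims on this unit ≥ 2: 6 ≥ 2 is true
  product age ≤ 0 months: 44 ≤ 0 is false
  product age ≥ 46 months: 44 ≥ 46 is false
Combine:
[1] false AND true AND true = false
[2.1] NOT true = false
[2] false AND true = false
[3.1] NOT true = false
[3] false AND false AND true = false
[4] false AND true = false
[5.1] NOT true = false
[5] false AND false = false
[6.1] NOT true = false
[6] false AND false AND false = false
[7] true AND false = false
[8.1] NOT false = true
[8] true AND false = false
[root] false OR false OR false OR false OR false OR false OR false OR false = false
Overall: false → refused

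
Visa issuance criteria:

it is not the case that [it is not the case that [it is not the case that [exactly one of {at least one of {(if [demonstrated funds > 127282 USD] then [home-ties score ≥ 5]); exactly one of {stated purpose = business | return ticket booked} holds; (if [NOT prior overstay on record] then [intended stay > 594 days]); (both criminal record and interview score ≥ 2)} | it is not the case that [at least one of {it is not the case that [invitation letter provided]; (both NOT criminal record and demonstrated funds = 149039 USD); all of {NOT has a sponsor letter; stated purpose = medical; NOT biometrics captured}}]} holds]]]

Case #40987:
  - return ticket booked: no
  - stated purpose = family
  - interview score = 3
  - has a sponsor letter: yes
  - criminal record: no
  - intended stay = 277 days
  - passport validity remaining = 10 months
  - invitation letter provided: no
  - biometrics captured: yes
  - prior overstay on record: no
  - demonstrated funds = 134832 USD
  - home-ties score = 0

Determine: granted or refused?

Granted

Atomic conditions:
  demonstrated funds > 127282 USD: 134832 > 127282 is true
  home-ties score ≥ 5: 0 ≥ 5 is false
  stated purpose = business: family == business is false
  return ticket booked: no → false
  NOT prior overstay on record: no → true
  intended stay > 594 days: 277 > 594 is false
  criminal record: no → false
  interview score ≥ 2: 3 ≥ 2 is true
  invitation letter provided: no → false
  NOT criminal record: no → true
  demonstrated funds = 149039 USD: 134832 == 149039 is false
  NOT has a sponsor letter: yes → false
  stated purpose = medical: family == medical is false
  NOT biometrics captured: yes → false
Combine:
[1.1.1.1.1] true → false = false
[1.1.1.1.2] exactly-one(false, false) = false
[1.1.1.1.3] true → false = false
[1.1.1.1.4] false AND true = false
[1.1.1.1] false OR false OR false OR false = false
[1.1.1.2.1.1] NOT false = true
[1.1.1.2.1.2] true AND false = false
[1.1.1.2.1.3] false AND false AND false = false
[1.1.1.2.1] true OR false OR false = true
[1.1.1.2] NOT true = false
[1.1.1] exactly-one(false, false) = false
[1.1] NOT false = true
[1] NOT true = false
[root] NOT false = true
Overall: true → granted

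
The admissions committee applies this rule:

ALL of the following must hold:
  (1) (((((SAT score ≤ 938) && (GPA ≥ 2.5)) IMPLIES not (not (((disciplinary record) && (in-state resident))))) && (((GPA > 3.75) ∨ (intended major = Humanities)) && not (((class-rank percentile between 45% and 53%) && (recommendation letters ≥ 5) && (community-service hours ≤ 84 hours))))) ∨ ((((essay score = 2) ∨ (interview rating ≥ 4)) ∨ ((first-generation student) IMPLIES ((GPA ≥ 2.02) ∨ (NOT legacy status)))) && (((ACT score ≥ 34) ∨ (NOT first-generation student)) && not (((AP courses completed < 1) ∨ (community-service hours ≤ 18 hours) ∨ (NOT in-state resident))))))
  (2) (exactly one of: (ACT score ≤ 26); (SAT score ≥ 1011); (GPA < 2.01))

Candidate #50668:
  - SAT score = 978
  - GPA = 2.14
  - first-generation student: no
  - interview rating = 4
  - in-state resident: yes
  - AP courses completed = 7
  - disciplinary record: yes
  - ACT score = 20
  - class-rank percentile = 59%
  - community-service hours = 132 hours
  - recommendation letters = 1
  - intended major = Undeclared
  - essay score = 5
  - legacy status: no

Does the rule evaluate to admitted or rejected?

Admitted

Atomic conditions:
  SAT score ≤ 938: 978 ≤ 938 is false
  GPA ≥ 2.5: 2.14 ≥ 2.5 is false
  disciplinary record: yes → true
  in-state resident: yes → true
  GPA > 3.75: 2.14 > 3.75 is false
  intended major = Humanities: Undeclared == Humanities is false
  class-rank percentile between 45% and 53%: 59 in [45, 53] is false
  recommendation letters ≥ 5: 1 ≥ 5 is false
  community-service hours ≤ 84 hours: 132 ≤ 84 is false
  essay score = 2: 5 == 2 is false
  interview rating ≥ 4: 4 ≥ 4 is true
  first-generation student: no → false
  GPA ≥ 2.02: 2.14 ≥ 2.02 is true
  NOT legacy status: no → true
  ACT score ≥ 34: 20 ≥ 34 is false
  NOT first-generation student: no → true
  AP courses completed < 1: 7 < 1 is false
  community-service hours ≤ 18 hours: 132 ≤ 18 is false
  NOT in-state resident: yes → false
  ACT score ≤ 26: 20 ≤ 26 is true
  SAT score ≥ 1011: 978 ≥ 1011 is false
  GPA < 2.01: 2.14 < 2.01 is false
Combine:
[1.1.1.1] false AND false = false
[1.1.1.2.1.1] true AND true = true
[1.1.1.2.1] NOT true = false
[1.1.1.2] NOT false = true
[1.1.1] false → true (antecedent false ⇒ implication holds) = true
[1.1.2.1] false OR false = false
[1.1.2.2.1] false AND false AND false = false
[1.1.2.2] NOT false = true
[1.1.2] false AND true = false
[1.1] true AND false = false
[1.2.1.1] false OR true = true
[1.2.1.2.2] true OR true = true
[1.2.1.2] false → true (antecedent false ⇒ implication holds) = true
[1.2.1] true OR true = true
[1.2.2.1] false OR true = true
[1.2.2.2.1] false OR false OR false = false
[1.2.2.2] NOT false = true
[1.2.2] true AND true = true
[1.2] true AND true = true
[1] false OR true = true
[2] exactly-one(true, false, false) = true
[root] true AND true = true
Overall: true → admitted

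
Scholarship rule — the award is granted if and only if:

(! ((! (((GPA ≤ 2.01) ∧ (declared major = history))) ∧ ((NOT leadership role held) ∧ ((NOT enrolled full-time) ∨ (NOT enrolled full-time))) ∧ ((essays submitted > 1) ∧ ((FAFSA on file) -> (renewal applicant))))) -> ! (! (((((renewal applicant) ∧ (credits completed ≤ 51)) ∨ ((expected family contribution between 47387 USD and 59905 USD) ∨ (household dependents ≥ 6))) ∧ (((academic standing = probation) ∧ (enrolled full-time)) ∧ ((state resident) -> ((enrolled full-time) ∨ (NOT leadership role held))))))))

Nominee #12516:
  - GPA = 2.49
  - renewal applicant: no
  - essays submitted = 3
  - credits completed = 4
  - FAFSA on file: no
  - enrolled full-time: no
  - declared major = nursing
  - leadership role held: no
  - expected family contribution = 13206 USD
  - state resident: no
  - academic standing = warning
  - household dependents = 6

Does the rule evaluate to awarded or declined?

Atomic conditions:
  GPA ≤ 2.01: 2.49 ≤ 2.01 is false
  declared major = history: nursing == history is false
  NOT leadership role held: no → true
  NOT enrolled full-time: no → true
  essays submitted > 1: 3 > 1 is true
  FAFSA on file: no → false
  renewal applicant: no → false
  credits completed ≤ 51: 4 ≤ 51 is true
  expected family contribution between 47387 USD and 59905 USD: 13206 in [47387, 59905] is false
  household dependents ≥ 6: 6 ≥ 6 is true
  academic standing = probation: warning == probation is false
  enrolled full-time: no → false
  state resident: no → false
Combine:
[1.1.1.1] false AND false = false
[1.1.1] NOT false = true
[1.1.2.2] true OR true = true
[1.1.2] true AND true = true
[1.1.3.2] false → false (antecedent false ⇒ implication holds) = true
[1.1.3] true AND true = true
[1.1] true AND true AND true = true
[1] NOT true = false
[2.1.1.1.1] false AND true = false
[2.1.1.1.2] false OR true = true
[2.1.1.1] false OR true = true
[2.1.1.2.1] false AND false = false
[2.1.1.2.2.2] false OR true = true
[2.1.1.2.2] false → true (antecedent false ⇒ implication holds) = true
[2.1.1.2] false AND true = false
[2.1.1] true AND false = false
[2.1] NOT false = true
[2] NOT true = false
[root] false → false (antecedent false ⇒ implication holds) = true
Overall: true → awarded

Awarded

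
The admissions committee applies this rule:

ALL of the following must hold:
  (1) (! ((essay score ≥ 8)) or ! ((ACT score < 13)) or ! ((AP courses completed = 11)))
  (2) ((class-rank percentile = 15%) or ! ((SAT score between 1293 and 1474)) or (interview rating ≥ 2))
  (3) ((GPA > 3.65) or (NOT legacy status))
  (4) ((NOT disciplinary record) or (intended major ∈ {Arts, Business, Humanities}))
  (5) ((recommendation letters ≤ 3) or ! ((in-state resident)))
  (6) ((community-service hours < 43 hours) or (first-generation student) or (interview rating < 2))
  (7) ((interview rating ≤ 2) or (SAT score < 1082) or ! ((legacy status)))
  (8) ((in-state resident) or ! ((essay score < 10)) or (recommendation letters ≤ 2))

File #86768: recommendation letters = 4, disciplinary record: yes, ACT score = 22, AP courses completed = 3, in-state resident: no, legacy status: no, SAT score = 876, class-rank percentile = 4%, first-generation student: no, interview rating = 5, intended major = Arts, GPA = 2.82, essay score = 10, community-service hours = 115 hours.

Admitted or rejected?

Atomic conditions:
  essay score ≥ 8: 10 ≥ 8 is true
  ACT score < 13: 22 < 13 is false
  AP courses completed = 11: 3 == 11 is false
  class-rank percentile = 15%: 4 == 15 is false
  SAT score between 1293 and 1474: 876 in [1293, 1474] is false
  interview rating ≥ 2: 5 ≥ 2 is true
  GPA > 3.65: 2.82 > 3.65 is false
  NOT legacy status: no → true
  NOT disciplinary record: yes → false
  intended major ∈ {Arts, Business, Humanities}: Arts is in the set → true
  recommendation letters ≤ 3: 4 ≤ 3 is false
  in-state resident: no → false
  community-service hours < 43 hours: 115 < 43 is false
  first-generation student: no → false
  interview rating < 2: 5 < 2 is false
  interview rating ≤ 2: 5 ≤ 2 is false
  SAT score < 1082: 876 < 1082 is true
  legacy status: no → false
  essay score < 10: 10 < 10 is false
  recommendation letters ≤ 2: 4 ≤ 2 is false
Combine:
[1.1] NOT true = false
[1.2] NOT false = true
[1.3] NOT false = true
[1] false OR true OR true = true
[2.2] NOT false = true
[2] false OR true OR true = true
[3] false OR true = true
[4] false OR true = true
[5.2] NOT false = true
[5] false OR true = true
[6] false OR false OR false = false
[7.3] NOT false = true
[7] false OR true OR true = true
[8.2] NOT false = true
[8] false OR true OR false = true
[root] true AND true AND true AND true AND true AND false AND true AND true = false
Overall: false → rejected

Rejected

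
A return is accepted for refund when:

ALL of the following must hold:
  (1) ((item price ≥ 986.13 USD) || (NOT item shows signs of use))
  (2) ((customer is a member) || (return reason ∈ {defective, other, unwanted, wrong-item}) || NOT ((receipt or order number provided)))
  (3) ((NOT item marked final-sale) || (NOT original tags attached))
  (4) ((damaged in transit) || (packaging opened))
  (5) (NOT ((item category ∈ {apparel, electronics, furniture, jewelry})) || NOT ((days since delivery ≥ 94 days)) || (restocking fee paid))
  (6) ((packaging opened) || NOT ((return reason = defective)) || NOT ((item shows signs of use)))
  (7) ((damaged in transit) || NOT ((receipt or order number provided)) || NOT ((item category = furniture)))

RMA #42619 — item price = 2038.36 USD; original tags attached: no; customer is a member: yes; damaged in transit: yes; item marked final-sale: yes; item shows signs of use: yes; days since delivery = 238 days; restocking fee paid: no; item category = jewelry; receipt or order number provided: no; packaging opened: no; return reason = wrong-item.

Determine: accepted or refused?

Refused

Atomic conditions:
  item price ≥ 986.13 USD: 2038.36 ≥ 986.13 is true
  NOT item shows signs of use: yes → false
  customer is a member: yes → true
  return reason ∈ {defective, other, unwanted, wrong-item}: wrong-item is in the set → true
  receipt or order number provided: no → false
  NOT item marked final-sale: yes → false
  NOT original tags attached: no → true
  damaged in transit: yes → true
  packaging opened: no → false
  item category ∈ {apparel, electronics, furniture, jewelry}: jewelry is in the set → true
  days since delivery ≥ 94 days: 238 ≥ 94 is true
  restocking fee paid: no → false
  return reason = defective: wrong-item == defective is false
  item shows signs of use: yes → true
  item category = furniture: jewelry == furniture is false
Combine:
[1] true OR false = true
[2.3] NOT false = true
[2] true OR true OR true = true
[3] false OR true = true
[4] true OR false = true
[5.1] NOT true = false
[5.2] NOT true = false
[5] false OR false OR false = false
[6.2] NOT false = true
[6.3] NOT true = false
[6] false OR true OR false = true
[7.2] NOT false = true
[7.3] NOT false = true
[7] true OR true OR true = true
[root] true AND true AND true AND true AND false AND true AND true = false
Overall: false → refused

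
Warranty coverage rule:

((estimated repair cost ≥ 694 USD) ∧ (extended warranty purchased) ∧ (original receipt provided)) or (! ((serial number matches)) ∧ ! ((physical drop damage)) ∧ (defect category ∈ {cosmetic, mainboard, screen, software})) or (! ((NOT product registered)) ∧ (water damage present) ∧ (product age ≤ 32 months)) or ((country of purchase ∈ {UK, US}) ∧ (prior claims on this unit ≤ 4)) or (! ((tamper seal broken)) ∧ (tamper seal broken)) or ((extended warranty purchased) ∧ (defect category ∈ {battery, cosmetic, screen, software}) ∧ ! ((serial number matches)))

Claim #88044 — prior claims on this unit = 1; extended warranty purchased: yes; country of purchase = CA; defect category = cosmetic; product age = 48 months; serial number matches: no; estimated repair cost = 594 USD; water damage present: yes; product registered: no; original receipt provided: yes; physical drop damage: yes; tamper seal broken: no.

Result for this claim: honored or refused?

Atomic conditions:
  estimated repair cost ≥ 694 USD: 594 ≥ 694 is false
  extended warranty purchased: yes → true
  original receipt provided: yes → true
  serial number matches: no → false
  physical drop damage: yes → true
  defect category ∈ {cosmetic, mainboard, screen, software}: cosmetic is in the set → true
  NOT product registered: no → true
  water damage present: yes → true
  product age ≤ 32 months: 48 ≤ 32 is false
  country of purchase ∈ {UK, US}: CA is not in the set → false
  prior claims on this unit ≤ 4: 1 ≤ 4 is true
  tamper seal broken: no → false
  defect category ∈ {battery, cosmetic, screen, software}: cosmetic is in the set → true
Combine:
[1] false AND true AND true = false
[2.1] NOT false = true
[2.2] NOT true = false
[2] true AND false AND true = false
[3.1] NOT true = false
[3] false AND true AND false = false
[4] false AND true = false
[5.1] NOT false = true
[5] true AND false = false
[6.3] NOT false = true
[6] true AND true AND true = true
[root] false OR false OR false OR false OR false OR true = true
Overall: true → honored

Honored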